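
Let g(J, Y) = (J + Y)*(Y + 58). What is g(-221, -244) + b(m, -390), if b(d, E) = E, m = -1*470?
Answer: 86100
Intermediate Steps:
m = -470
g(J, Y) = (58 + Y)*(J + Y) (g(J, Y) = (J + Y)*(58 + Y) = (58 + Y)*(J + Y))
g(-221, -244) + b(m, -390) = ((-244)² + 58*(-221) + 58*(-244) - 221*(-244)) - 390 = (59536 - 12818 - 14152 + 53924) - 390 = 86490 - 390 = 86100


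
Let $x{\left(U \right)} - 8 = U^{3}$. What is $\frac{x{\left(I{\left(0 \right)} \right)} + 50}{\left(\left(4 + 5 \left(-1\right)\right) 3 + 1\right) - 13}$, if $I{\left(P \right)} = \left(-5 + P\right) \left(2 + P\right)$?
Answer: $\frac{314}{5} \approx 62.8$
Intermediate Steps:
$x{\left(U \right)} = 8 + U^{3}$
$\frac{x{\left(I{\left(0 \right)} \right)} + 50}{\left(\left(4 + 5 \left(-1\right)\right) 3 + 1\right) - 13} = \frac{\left(8 + \left(-10 + 0^{2} - 0\right)^{3}\right) + 50}{\left(\left(4 + 5 \left(-1\right)\right) 3 + 1\right) - 13} = \frac{\left(8 + \left(-10 + 0 + 0\right)^{3}\right) + 50}{\left(\left(4 - 5\right) 3 + 1\right) - 13} = \frac{\left(8 + \left(-10\right)^{3}\right) + 50}{\left(\left(-1\right) 3 + 1\right) - 13} = \frac{\left(8 - 1000\right) + 50}{\left(-3 + 1\right) - 13} = \frac{-992 + 50}{-2 - 13} = \frac{1}{-15} \left(-942\right) = \left(- \frac{1}{15}\right) \left(-942\right) = \frac{314}{5}$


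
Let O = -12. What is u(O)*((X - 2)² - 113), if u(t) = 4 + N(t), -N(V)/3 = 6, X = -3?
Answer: 1232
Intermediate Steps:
N(V) = -18 (N(V) = -3*6 = -18)
u(t) = -14 (u(t) = 4 - 18 = -14)
u(O)*((X - 2)² - 113) = -14*((-3 - 2)² - 113) = -14*((-5)² - 113) = -14*(25 - 113) = -14*(-88) = 1232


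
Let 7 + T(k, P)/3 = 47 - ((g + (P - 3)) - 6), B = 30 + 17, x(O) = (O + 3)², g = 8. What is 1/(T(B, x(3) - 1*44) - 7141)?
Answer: -1/6994 ≈ -0.00014298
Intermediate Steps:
x(O) = (3 + O)²
B = 47
T(k, P) = 123 - 3*P (T(k, P) = -21 + 3*(47 - ((8 + (P - 3)) - 6)) = -21 + 3*(47 - ((8 + (-3 + P)) - 6)) = -21 + 3*(47 - ((5 + P) - 6)) = -21 + 3*(47 - (-1 + P)) = -21 + 3*(47 + (1 - P)) = -21 + 3*(48 - P) = -21 + (144 - 3*P) = 123 - 3*P)
1/(T(B, x(3) - 1*44) - 7141) = 1/((123 - 3*((3 + 3)² - 1*44)) - 7141) = 1/((123 - 3*(6² - 44)) - 7141) = 1/((123 - 3*(36 - 44)) - 7141) = 1/((123 - 3*(-8)) - 7141) = 1/((123 + 24) - 7141) = 1/(147 - 7141) = 1/(-6994) = -1/6994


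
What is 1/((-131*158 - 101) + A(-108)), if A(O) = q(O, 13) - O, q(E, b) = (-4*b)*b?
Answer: -1/21367 ≈ -4.6801e-5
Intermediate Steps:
q(E, b) = -4*b**2
A(O) = -676 - O (A(O) = -4*13**2 - O = -4*169 - O = -676 - O)
1/((-131*158 - 101) + A(-108)) = 1/((-131*158 - 101) + (-676 - 1*(-108))) = 1/((-20698 - 101) + (-676 + 108)) = 1/(-20799 - 568) = 1/(-21367) = -1/21367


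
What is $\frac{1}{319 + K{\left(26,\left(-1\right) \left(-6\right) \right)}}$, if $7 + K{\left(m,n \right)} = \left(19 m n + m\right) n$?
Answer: $\frac{1}{18252} \approx 5.4789 \cdot 10^{-5}$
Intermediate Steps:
$K{\left(m,n \right)} = -7 + n \left(m + 19 m n\right)$ ($K{\left(m,n \right)} = -7 + \left(19 m n + m\right) n = -7 + \left(m + 19 m n\right) n = -7 + n \left(m + 19 m n\right)$)
$\frac{1}{319 + K{\left(26,\left(-1\right) \left(-6\right) \right)}} = \frac{1}{319 + \left(-7 + 26 \left(\left(-1\right) \left(-6\right)\right) + 19 \cdot 26 \left(\left(-1\right) \left(-6\right)\right)^{2}\right)} = \frac{1}{319 + \left(-7 + 26 \cdot 6 + 19 \cdot 26 \cdot 6^{2}\right)} = \frac{1}{319 + \left(-7 + 156 + 19 \cdot 26 \cdot 36\right)} = \frac{1}{319 + \left(-7 + 156 + 17784\right)} = \frac{1}{319 + 17933} = \frac{1}{18252}$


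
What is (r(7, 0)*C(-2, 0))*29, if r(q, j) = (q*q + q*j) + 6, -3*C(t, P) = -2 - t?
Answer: 0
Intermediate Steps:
C(t, P) = ⅔ + t/3 (C(t, P) = -(-2 - t)/3 = ⅔ + t/3)
r(q, j) = 6 + q² + j*q (r(q, j) = (q² + j*q) + 6 = 6 + q² + j*q)
(r(7, 0)*C(-2, 0))*29 = ((6 + 7² + 0*7)*(⅔ + (⅓)*(-2)))*29 = ((6 + 49 + 0)*(⅔ - ⅔))*29 = (55*0)*29 = 0*29 = 0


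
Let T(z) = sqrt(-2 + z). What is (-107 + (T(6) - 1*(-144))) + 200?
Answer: 239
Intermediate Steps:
(-107 + (T(6) - 1*(-144))) + 200 = (-107 + (sqrt(-2 + 6) - 1*(-144))) + 200 = (-107 + (sqrt(4) + 144)) + 200 = (-107 + (2 + 144)) + 200 = (-107 + 146) + 200 = 39 + 200 = 239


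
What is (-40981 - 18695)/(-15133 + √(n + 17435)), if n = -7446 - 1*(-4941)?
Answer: 903076908/228992759 + 59676*√14930/228992759 ≈ 3.9755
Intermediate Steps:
n = -2505 (n = -7446 + 4941 = -2505)
(-40981 - 18695)/(-15133 + √(n + 17435)) = (-40981 - 18695)/(-15133 + √(-2505 + 17435)) = -59676/(-15133 + √14930)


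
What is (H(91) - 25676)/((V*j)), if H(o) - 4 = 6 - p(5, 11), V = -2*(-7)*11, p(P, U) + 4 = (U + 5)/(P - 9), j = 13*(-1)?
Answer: 12829/1001 ≈ 12.816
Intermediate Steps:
j = -13
p(P, U) = -4 + (5 + U)/(-9 + P) (p(P, U) = -4 + (U + 5)/(P - 9) = -4 + (5 + U)/(-9 + P))
V = 154 (V = 14*11 = 154)
H(o) = 18 (H(o) = 4 + (6 - (41 + 11 - 4*5)/(-9 + 5)) = 4 + (6 - (41 + 11 - 20)/(-4)) = 4 + (6 - (-1)*32/4) = 4 + (6 - 1*(-8)) = 4 + (6 + 8) = 4 + 14 = 18)
(H(91) - 25676)/((V*j)) = (18 - 25676)/((154*(-13))) = -25658/(-2002) = -25658*(-1/2002) = 12829/1001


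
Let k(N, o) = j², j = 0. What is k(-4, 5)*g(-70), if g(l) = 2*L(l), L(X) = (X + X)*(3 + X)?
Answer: 0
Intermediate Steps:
L(X) = 2*X*(3 + X) (L(X) = (2*X)*(3 + X) = 2*X*(3 + X))
k(N, o) = 0 (k(N, o) = 0² = 0)
g(l) = 4*l*(3 + l) (g(l) = 2*(2*l*(3 + l)) = 4*l*(3 + l))
k(-4, 5)*g(-70) = 0*(4*(-70)*(3 - 70)) = 0*(4*(-70)*(-67)) = 0*18760 = 0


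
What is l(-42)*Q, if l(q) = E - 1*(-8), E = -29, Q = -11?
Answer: 231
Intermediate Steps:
l(q) = -21 (l(q) = -29 - 1*(-8) = -29 + 8 = -21)
l(-42)*Q = -21*(-11) = 231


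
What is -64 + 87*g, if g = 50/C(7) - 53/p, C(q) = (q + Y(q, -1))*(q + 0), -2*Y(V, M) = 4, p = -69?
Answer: 20465/161 ≈ 127.11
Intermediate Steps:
Y(V, M) = -2 (Y(V, M) = -1/2*4 = -2)
C(q) = q*(-2 + q) (C(q) = (q - 2)*(q + 0) = (-2 + q)*q = q*(-2 + q))
g = 1061/483 (g = 50/((7*(-2 + 7))) - 53/(-69) = 50/((7*5)) - 53*(-1/69) = 50/35 + 53/69 = 50*(1/35) + 53/69 = 10/7 + 53/69 = 1061/483 ≈ 2.1967)
-64 + 87*g = -64 + 87*(1061/483) = -64 + 30769/161 = 20465/161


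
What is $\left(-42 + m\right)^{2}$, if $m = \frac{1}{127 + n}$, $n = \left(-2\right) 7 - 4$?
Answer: $\frac{20948929}{11881} \approx 1763.2$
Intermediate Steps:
$n = -18$ ($n = -14 - 4 = -18$)
$m = \frac{1}{109}$ ($m = \frac{1}{127 - 18} = \frac{1}{109} \approx 0.0091743$)
$\left(-42 + m\right)^{2} = \left(-42 + \frac{1}{109}\right)^{2} = \left(- \frac{4577}{109}\right)^{2} = \frac{20948929}{11881}$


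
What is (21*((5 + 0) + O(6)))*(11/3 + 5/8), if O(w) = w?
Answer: 7931/8 ≈ 991.38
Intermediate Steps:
(21*((5 + 0) + O(6)))*(11/3 + 5/8) = (21*((5 + 0) + 6))*(11/3 + 5/8) = (21*(5 + 6))*(11*(⅓) + 5*(⅛)) = (21*11)*(11/3 + 5/8) = 231*(103/24) = 7931/8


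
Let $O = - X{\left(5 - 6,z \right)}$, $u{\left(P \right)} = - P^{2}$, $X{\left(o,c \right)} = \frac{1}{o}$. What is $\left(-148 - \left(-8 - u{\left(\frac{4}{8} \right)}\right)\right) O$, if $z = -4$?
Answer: $- \frac{561}{4} \approx -140.25$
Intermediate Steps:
$O = 1$ ($O = - \frac{1}{5 - 6} = - \frac{1}{-1} = \left(-1\right) \left(-1\right) = 1$)
$\left(-148 - \left(-8 - u{\left(\frac{4}{8} \right)}\right)\right) O = \left(-148 - \left(-8 + \left(\frac{4}{8}\right)^{2}\right)\right) 1 = \left(-148 - \left(-8 + \left(4 \cdot \frac{1}{8}\right)^{2}\right)\right) 1 = \left(-148 + \left(\left(21 - \left(\frac{1}{2}\right)^{2}\right) - 13\right)\right) 1 = \left(-148 + \left(\left(21 - \frac{1}{4}\right) - 13\right)\right) 1 = \left(-148 + \left(\frac{83}{4} - 13\right)\right) 1 = \left(-148 + \frac{31}{4}\right) 1 = \left(- \frac{561}{4}\right) 1 = - \frac{561}{4}$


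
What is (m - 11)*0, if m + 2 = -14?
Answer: 0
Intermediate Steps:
m = -16 (m = -2 - 14 = -16)
(m - 11)*0 = (-16 - 11)*0 = -27*0 = 0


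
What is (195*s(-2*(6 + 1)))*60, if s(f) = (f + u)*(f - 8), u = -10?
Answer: 6177600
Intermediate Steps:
s(f) = (-10 + f)*(-8 + f) (s(f) = (f - 10)*(f - 8) = (-10 + f)*(-8 + f))
(195*s(-2*(6 + 1)))*60 = (195*(80 + (-2*(6 + 1))**2 - (-36)*(6 + 1)))*60 = (195*(80 + (-2*7)**2 - (-36)*7))*60 = (195*(80 + (-14)**2 - 18*(-14)))*60 = (195*(80 + 196 + 252))*60 = (195*528)*60 = 102960*60 = 6177600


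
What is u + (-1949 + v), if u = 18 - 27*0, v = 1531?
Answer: -400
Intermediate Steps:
u = 18 (u = 18 + 0 = 18)
u + (-1949 + v) = 18 + (-1949 + 1531) = 18 - 418 = -400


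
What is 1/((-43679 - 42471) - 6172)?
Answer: -1/92322 ≈ -1.0832e-5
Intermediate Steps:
1/((-43679 - 42471) - 6172) = 1/(-86150 - 6172) = 1/(-92322) = -1/92322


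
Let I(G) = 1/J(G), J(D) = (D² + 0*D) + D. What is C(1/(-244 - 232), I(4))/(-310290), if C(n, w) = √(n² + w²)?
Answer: -√14186/738490200 ≈ -1.6128e-7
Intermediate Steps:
J(D) = D + D² (J(D) = (D² + 0) + D = D² + D = D + D²)
I(G) = 1/(G*(1 + G))
C(1/(-244 - 232), I(4))/(-310290) = √((1/(-244 - 232))² + (1/(4*(1 + 4)))²)/(-310290) = √((1/(-476))² + ((¼)/5)²)*(-1/310290) = √((-1/476)² + ((¼)*(⅕))²)*(-1/310290) = √(1/226576 + (1/20)²)*(-1/310290) = √(1/226576 + 1/400)*(-1/310290) = √(7093/2832200)*(-1/310290) = (√14186/2380)*(-1/310290) = -√14186/738490200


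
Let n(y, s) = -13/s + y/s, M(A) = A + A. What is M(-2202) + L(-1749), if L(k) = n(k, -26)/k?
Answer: -100134629/22737 ≈ -4404.0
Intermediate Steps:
M(A) = 2*A
L(k) = (½ - k/26)/k (L(k) = ((-13 + k)/(-26))/k = (-(-13 + k)/26)/k = (½ - k/26)/k)
M(-2202) + L(-1749) = 2*(-2202) + (1/26)*(13 - 1*(-1749))/(-1749) = -4404 + (1/26)*(-1/1749)*(13 + 1749) = -4404 + (1/26)*(-1/1749)*1762 = -4404 - 881/22737 = -100134629/22737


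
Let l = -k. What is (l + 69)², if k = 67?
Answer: 4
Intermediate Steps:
l = -67 (l = -1*67 = -67)
(l + 69)² = (-67 + 69)² = 2² = 4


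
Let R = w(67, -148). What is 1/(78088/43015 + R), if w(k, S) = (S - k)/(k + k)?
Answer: 5764010/1215567 ≈ 4.7418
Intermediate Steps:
w(k, S) = (S - k)/(2*k) (w(k, S) = (S - k)/((2*k)) = (S - k)*(1/(2*k)) = (S - k)/(2*k))
R = -215/134 (R = (½)*(-148 - 1*67)/67 = (½)*(1/67)*(-148 - 67) = (½)*(1/67)*(-215) = -215/134 ≈ -1.6045)
1/(78088/43015 + R) = 1/(78088/43015 - 215/134) = 1/(1215567/5764010) = 5764010/1215567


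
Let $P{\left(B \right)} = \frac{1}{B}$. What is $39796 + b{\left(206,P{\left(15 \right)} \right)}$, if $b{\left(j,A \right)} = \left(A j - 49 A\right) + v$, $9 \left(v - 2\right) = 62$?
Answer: $\frac{1791691}{45} \approx 39815.0$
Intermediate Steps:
$v = \frac{80}{9}$ ($v = 2 + \frac{1}{9} \cdot 62 = 2 + \frac{62}{9} = \frac{80}{9} \approx 8.8889$)
$b{\left(j,A \right)} = \frac{80}{9} - 49 A + A j$ ($b{\left(j,A \right)} = \left(A j - 49 A\right) + \frac{80}{9} = \left(- 49 A + A j\right) + \frac{80}{9} = \frac{80}{9} - 49 A + A j$)
$39796 + b{\left(206,P{\left(15 \right)} \right)} = 39796 + \left(\frac{80}{9} - \frac{49}{15} + \frac{1}{15} \cdot 206\right) = 39796 + \left(\frac{80}{9} - \frac{49}{15} + \frac{206}{15}\right) = 39796 + \frac{871}{45} = \frac{1791691}{45}$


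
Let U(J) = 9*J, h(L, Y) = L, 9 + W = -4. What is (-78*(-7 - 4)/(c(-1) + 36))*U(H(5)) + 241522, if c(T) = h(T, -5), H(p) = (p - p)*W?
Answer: 241522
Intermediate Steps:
W = -13 (W = -9 - 4 = -13)
H(p) = 0 (H(p) = (p - p)*(-13) = 0*(-13) = 0)
c(T) = T
(-78*(-7 - 4)/(c(-1) + 36))*U(H(5)) + 241522 = (-78*(-7 - 4)/(-1 + 36))*(9*0) + 241522 = -(-858)/35*0 + 241522 = -78*(-11/35)*0 + 241522 = (858/35)*0 + 241522 = 0 + 241522 = 241522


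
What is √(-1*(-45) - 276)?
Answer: I*√231 ≈ 15.199*I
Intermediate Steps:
√(-1*(-45) - 276) = √(45 - 276) = √(-231) = I*√231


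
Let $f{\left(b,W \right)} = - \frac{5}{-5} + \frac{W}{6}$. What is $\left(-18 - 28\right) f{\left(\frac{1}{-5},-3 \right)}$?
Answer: $-23$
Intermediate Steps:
$f{\left(b,W \right)} = 1 + \frac{W}{6}$ ($f{\left(b,W \right)} = \left(-5\right) \left(- \frac{1}{5}\right) + W \frac{1}{6} = 1 + \frac{W}{6}$)
$\left(-18 - 28\right) f{\left(\frac{1}{-5},-3 \right)} = \left(-18 - 28\right) \left(1 + \frac{1}{6} \left(-3\right)\right) = - 46 \left(1 - \frac{1}{2}\right) = \left(-46\right) \frac{1}{2} = -23$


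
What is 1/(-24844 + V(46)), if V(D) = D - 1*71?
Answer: -1/24869 ≈ -4.0211e-5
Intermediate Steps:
V(D) = -71 + D (V(D) = D - 71 = -71 + D)
1/(-24844 + V(46)) = 1/(-24844 + (-71 + 46)) = 1/(-24844 - 25) = 1/(-24869) = -1/24869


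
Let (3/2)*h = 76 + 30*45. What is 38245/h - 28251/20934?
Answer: 128960591/3316876 ≈ 38.880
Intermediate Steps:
h = 2852/3 (h = 2*(76 + 30*45)/3 = 2*(76 + 1350)/3 = (⅔)*1426 = 2852/3 ≈ 950.67)
38245/h - 28251/20934 = 38245/(2852/3) - 28251/20934 = 38245*(3/2852) - 28251*1/20934 = 114735/2852 - 3139/2326 = 128960591/3316876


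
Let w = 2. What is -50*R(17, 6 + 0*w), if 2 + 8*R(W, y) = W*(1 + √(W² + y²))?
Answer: -375/4 - 2125*√13/4 ≈ -2009.2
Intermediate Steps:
R(W, y) = -¼ + W*(1 + √(W² + y²))/8 (R(W, y) = -¼ + (W*(1 + √(W² + y²)))/8 = -¼ + W*(1 + √(W² + y²))/8)
-50*R(17, 6 + 0*w) = -50*(-¼ + (⅛)*17 + (⅛)*17*√(17² + (6 + 0*2)²)) = -50*(-¼ + 17/8 + (⅛)*17*√(289 + (6 + 0)²)) = -50*(-¼ + 17/8 + (⅛)*17*√(289 + 6²)) = -50*(-¼ + 17/8 + (⅛)*17*√(289 + 36)) = -50*(-¼ + 17/8 + (⅛)*17*√325) = -50*(-¼ + 17/8 + (⅛)*17*(5*√13)) = -50*(-¼ + 17/8 + 85*√13/8) = -50*(15/8 + 85*√13/8) = -375/4 - 2125*√13/4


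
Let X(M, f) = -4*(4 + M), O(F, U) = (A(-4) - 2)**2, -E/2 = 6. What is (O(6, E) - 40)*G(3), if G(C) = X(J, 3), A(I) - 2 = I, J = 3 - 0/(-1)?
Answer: 672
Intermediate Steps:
J = 3 (J = 3 - 0*(-1) = 3 - 1*0 = 3 + 0 = 3)
E = -12 (E = -2*6 = -12)
A(I) = 2 + I
O(F, U) = 16 (O(F, U) = ((2 - 4) - 2)**2 = (-2 - 2)**2 = (-4)**2 = 16)
X(M, f) = -16 - 4*M
G(C) = -28 (G(C) = -16 - 4*3 = -16 - 12 = -28)
(O(6, E) - 40)*G(3) = (16 - 40)*(-28) = -24*(-28) = 672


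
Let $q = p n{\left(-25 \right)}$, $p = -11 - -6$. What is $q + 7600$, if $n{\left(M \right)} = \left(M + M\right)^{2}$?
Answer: $-4900$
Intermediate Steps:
$n{\left(M \right)} = 4 M^{2}$ ($n{\left(M \right)} = \left(2 M\right)^{2} = 4 M^{2}$)
$p = -5$ ($p = -11 + 6 = -5$)
$q = -12500$ ($q = - 5 \cdot 4 \left(-25\right)^{2} = - 5 \cdot 4 \cdot 625 = \left(-5\right) 2500 = -12500$)
$q + 7600 = -12500 + 7600 = -4900$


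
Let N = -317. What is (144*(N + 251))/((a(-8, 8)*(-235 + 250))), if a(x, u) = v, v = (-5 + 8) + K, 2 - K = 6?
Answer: 3168/5 ≈ 633.60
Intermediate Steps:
K = -4 (K = 2 - 1*6 = 2 - 6 = -4)
v = -1 (v = (-5 + 8) - 4 = 3 - 4 = -1)
a(x, u) = -1
(144*(N + 251))/((a(-8, 8)*(-235 + 250))) = (144*(-317 + 251))/((-(-235 + 250))) = (144*(-66))/((-1*15)) = -9504/(-15) = -9504*(-1/15) = 3168/5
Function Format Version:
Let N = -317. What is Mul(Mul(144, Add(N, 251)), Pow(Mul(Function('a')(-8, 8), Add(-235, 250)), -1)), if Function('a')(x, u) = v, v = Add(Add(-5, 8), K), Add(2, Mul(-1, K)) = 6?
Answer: Rational(3168, 5) ≈ 633.60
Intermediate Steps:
K = -4 (K = Add(2, Mul(-1, 6)) = Add(2, -6) = -4)
v = -1 (v = Add(Add(-5, 8), -4) = Add(3, -4) = -1)
Function('a')(x, u) = -1
Mul(Mul(144, Add(N, 251)), Pow(Mul(Function('a')(-8, 8), Add(-235, 250)), -1)) = Mul(Mul(144, Add(-317, 251)), Pow(Mul(-1, Add(-235, 250)), -1)) = Mul(Mul(144, -66), Pow(Mul(-1, 15), -1)) = Mul(-9504, Pow(-15, -1)) = Mul(-9504, Rational(-1, 15)) = Rational(3168, 5)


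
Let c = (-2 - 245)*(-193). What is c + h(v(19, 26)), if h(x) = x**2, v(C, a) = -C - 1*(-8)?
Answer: 47792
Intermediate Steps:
v(C, a) = 8 - C (v(C, a) = -C + 8 = 8 - C)
c = 47671 (c = -247*(-193) = 47671)
c + h(v(19, 26)) = 47671 + (8 - 1*19)**2 = 47671 + (8 - 19)**2 = 47671 + (-11)**2 = 47671 + 121 = 47792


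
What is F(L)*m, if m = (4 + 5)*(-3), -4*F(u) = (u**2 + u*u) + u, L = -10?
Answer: 2565/2 ≈ 1282.5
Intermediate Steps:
F(u) = -u**2/2 - u/4 (F(u) = -((u**2 + u*u) + u)/4 = -((u**2 + u**2) + u)/4 = -(2*u**2 + u)/4 = -(u + 2*u**2)/4 = -u**2/2 - u/4)
m = -27 (m = 9*(-3) = -27)
F(L)*m = -1/4*(-10)*(1 + 2*(-10))*(-27) = -1/4*(-10)*(1 - 20)*(-27) = -1/4*(-10)*(-19)*(-27) = -95/2*(-27) = 2565/2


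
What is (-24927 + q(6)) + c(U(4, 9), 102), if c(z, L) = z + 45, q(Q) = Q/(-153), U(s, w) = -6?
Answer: -1269290/51 ≈ -24888.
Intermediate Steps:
q(Q) = -Q/153 (q(Q) = Q*(-1/153) = -Q/153)
c(z, L) = 45 + z
(-24927 + q(6)) + c(U(4, 9), 102) = (-24927 - 1/153*6) + (45 - 6) = (-24927 - 2/51) + 39 = -1271279/51 + 39 = -1269290/51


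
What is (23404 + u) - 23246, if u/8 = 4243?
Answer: 34102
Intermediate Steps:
u = 33944 (u = 8*4243 = 33944)
(23404 + u) - 23246 = (23404 + 33944) - 23246 = 57348 - 23246 = 34102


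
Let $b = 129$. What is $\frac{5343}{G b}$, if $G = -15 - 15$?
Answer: $- \frac{1781}{1290} \approx -1.3806$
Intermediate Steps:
$G = -30$ ($G = -15 - 15 = -30$)
$\frac{5343}{G b} = \frac{5343}{\left(-30\right) 129} = \frac{5343}{-3870} = 5343 \left(- \frac{1}{3870}\right) = - \frac{1781}{1290}$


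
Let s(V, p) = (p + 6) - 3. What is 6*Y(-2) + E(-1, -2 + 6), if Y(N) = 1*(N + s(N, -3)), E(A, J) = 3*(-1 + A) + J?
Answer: -14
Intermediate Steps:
s(V, p) = 3 + p (s(V, p) = (6 + p) - 3 = 3 + p)
E(A, J) = -3 + J + 3*A (E(A, J) = (-3 + 3*A) + J = -3 + J + 3*A)
Y(N) = N (Y(N) = 1*(N + (3 - 3)) = 1*(N + 0) = 1*N = N)
6*Y(-2) + E(-1, -2 + 6) = 6*(-2) + (-3 + (-2 + 6) + 3*(-1)) = -12 + (-3 + 4 - 3) = -12 - 2 = -14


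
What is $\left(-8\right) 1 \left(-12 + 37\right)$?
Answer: $-200$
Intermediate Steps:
$\left(-8\right) 1 \left(-12 + 37\right) = \left(-8\right) 25 = -200$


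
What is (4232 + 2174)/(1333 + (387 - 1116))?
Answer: 3203/302 ≈ 10.606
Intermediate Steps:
(4232 + 2174)/(1333 + (387 - 1116)) = 6406/(1333 - 729) = 6406/604 = 6406*(1/604) = 3203/302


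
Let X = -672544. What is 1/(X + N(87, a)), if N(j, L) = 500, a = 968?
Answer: -1/672044 ≈ -1.4880e-6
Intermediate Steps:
1/(X + N(87, a)) = 1/(-672544 + 500) = 1/(-672044) = -1/672044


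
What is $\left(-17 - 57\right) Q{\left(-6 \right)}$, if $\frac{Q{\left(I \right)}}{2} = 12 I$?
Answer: $10656$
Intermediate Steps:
$Q{\left(I \right)} = 24 I$ ($Q{\left(I \right)} = 2 \cdot 12 I = 24 I$)
$\left(-17 - 57\right) Q{\left(-6 \right)} = \left(-17 - 57\right) 24 \left(-6\right) = \left(-74\right) \left(-144\right) = 10656$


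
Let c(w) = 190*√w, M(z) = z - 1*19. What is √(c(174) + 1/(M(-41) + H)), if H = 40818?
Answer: √(40758 + 315630767160*√174)/40758 ≈ 50.063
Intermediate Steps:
M(z) = -19 + z (M(z) = z - 19 = -19 + z)
√(c(174) + 1/(M(-41) + H)) = √(190*√174 + 1/((-19 - 41) + 40818)) = √(190*√174 + 1/(-60 + 40818)) = √(190*√174 + 1/40758) = √(1/40758 + 190*√174)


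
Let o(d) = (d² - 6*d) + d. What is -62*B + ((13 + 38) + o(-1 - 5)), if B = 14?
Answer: -751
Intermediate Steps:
o(d) = d² - 5*d
-62*B + ((13 + 38) + o(-1 - 5)) = -62*14 + ((13 + 38) + (-1 - 5)*(-5 + (-1 - 5))) = -868 + (51 - 6*(-5 - 6)) = -868 + (51 - 6*(-11)) = -868 + (51 + 66) = -868 + 117 = -751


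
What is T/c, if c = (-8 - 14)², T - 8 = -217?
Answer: -19/44 ≈ -0.43182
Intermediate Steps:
T = -209 (T = 8 - 217 = -209)
c = 484 (c = (-22)² = 484)
T/c = -209/484 = -209*1/484 = -19/44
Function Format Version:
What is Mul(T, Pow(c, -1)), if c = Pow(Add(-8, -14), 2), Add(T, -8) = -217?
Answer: Rational(-19, 44) ≈ -0.43182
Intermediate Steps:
T = -209 (T = Add(8, -217) = -209)
c = 484 (c = Pow(-22, 2) = 484)
Mul(T, Pow(c, -1)) = Mul(-209, Pow(484, -1)) = Mul(-209, Rational(1, 484)) = Rational(-19, 44)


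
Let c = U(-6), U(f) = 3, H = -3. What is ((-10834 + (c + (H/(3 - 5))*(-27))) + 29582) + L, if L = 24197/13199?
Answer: 493968173/26398 ≈ 18712.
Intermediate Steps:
c = 3
L = 24197/13199 (L = 24197*(1/13199) = 24197/13199 ≈ 1.8332)
((-10834 + (c + (H/(3 - 5))*(-27))) + 29582) + L = ((-10834 + (3 + (-3/(3 - 5))*(-27))) + 29582) + 24197/13199 = ((-10834 + (3 + (-3/(-2))*(-27))) + 29582) + 24197/13199 = ((-10834 + (3 - ½*(-3)*(-27))) + 29582) + 24197/13199 = ((-10834 + (3 + (3/2)*(-27))) + 29582) + 24197/13199 = ((-10834 + (3 - 81/2)) + 29582) + 24197/13199 = ((-10834 - 75/2) + 29582) + 24197/13199 = (-21743/2 + 29582) + 24197/13199 = 37421/2 + 24197/13199 = 493968173/26398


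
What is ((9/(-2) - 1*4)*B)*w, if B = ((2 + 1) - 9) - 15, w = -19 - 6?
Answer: -8925/2 ≈ -4462.5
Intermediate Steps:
w = -25
B = -21 (B = (3 - 9) - 15 = -6 - 15 = -21)
((9/(-2) - 1*4)*B)*w = ((9/(-2) - 1*4)*(-21))*(-25) = ((9*(-1/2) - 4)*(-21))*(-25) = ((-9/2 - 4)*(-21))*(-25) = -17/2*(-21)*(-25) = (357/2)*(-25) = -8925/2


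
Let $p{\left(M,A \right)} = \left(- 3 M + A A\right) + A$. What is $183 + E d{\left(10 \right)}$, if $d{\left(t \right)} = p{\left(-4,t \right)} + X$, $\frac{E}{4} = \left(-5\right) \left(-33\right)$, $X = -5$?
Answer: $77403$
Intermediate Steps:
$E = 660$ ($E = 4 \left(\left(-5\right) \left(-33\right)\right) = 4 \cdot 165 = 660$)
$p{\left(M,A \right)} = A + A^{2} - 3 M$ ($p{\left(M,A \right)} = \left(- 3 M + A^{2}\right) + A = \left(A^{2} - 3 M\right) + A = A + A^{2} - 3 M$)
$d{\left(t \right)} = 7 + t + t^{2}$ ($d{\left(t \right)} = \left(t + t^{2} - -12\right) - 5 = \left(t + t^{2} + 12\right) - 5 = \left(12 + t + t^{2}\right) - 5 = 7 + t + t^{2}$)
$183 + E d{\left(10 \right)} = 183 + 660 \left(7 + 10 + 10^{2}\right) = 183 + 660 \left(7 + 10 + 100\right) = 183 + 660 \cdot 117 = 183 + 77220 = 77403$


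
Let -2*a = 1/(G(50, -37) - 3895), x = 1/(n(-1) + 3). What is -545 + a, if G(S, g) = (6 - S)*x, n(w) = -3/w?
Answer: -12760627/23414 ≈ -545.00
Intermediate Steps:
x = 1/6 (x = 1/(-3/(-1) + 3) = 1/(-3*(-1) + 3) = 1/(3 + 3) = 1/6 ≈ 0.16667)
G(S, g) = 1 - S/6 (G(S, g) = (6 - S)*(1/6) = 1 - S/6)
a = 3/23414 (a = -1/(2*((1 - 1/6*50) - 3895)) = -1/(2*((1 - 25/3) - 3895)) = -1/(2*(-22/3 - 3895)) = -1/(2*(-11707/3)) = -1/2*(-3/11707) = 3/23414 ≈ 0.00012813)
-545 + a = -545 + 3/23414 = -12760627/23414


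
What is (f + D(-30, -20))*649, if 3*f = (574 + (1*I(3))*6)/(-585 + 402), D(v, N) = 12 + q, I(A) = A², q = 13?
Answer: 8499953/549 ≈ 15483.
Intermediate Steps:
D(v, N) = 25 (D(v, N) = 12 + 13 = 25)
f = -628/549 (f = ((574 + (1*3²)*6)/(-585 + 402))/3 = ((574 + (1*9)*6)/(-183))/3 = ((574 + 9*6)*(-1/183))/3 = ((574 + 54)*(-1/183))/3 = (628*(-1/183))/3 = (⅓)*(-628/183) = -628/549 ≈ -1.1439)
(f + D(-30, -20))*649 = (-628/549 + 25)*649 = (13097/549)*649 = 8499953/549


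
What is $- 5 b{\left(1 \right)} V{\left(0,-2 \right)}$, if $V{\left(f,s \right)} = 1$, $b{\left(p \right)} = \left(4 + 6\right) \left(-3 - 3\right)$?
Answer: $300$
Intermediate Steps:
$b{\left(p \right)} = -60$ ($b{\left(p \right)} = 10 \left(-6\right) = -60$)
$- 5 b{\left(1 \right)} V{\left(0,-2 \right)} = \left(-5\right) \left(-60\right) 1 = 300 \cdot 1 = 300$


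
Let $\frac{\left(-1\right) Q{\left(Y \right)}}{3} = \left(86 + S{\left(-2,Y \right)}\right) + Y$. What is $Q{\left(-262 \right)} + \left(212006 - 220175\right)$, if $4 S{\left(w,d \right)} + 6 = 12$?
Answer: $- \frac{15291}{2} \approx -7645.5$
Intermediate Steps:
$S{\left(w,d \right)} = \frac{3}{2}$ ($S{\left(w,d \right)} = - \frac{3}{2} + \frac{1}{4} \cdot 12 = - \frac{3}{2} + 3 = \frac{3}{2}$)
$Q{\left(Y \right)} = - \frac{525}{2} - 3 Y$ ($Q{\left(Y \right)} = - 3 \left(\left(86 + \frac{3}{2}\right) + Y\right) = - 3 \left(\frac{175}{2} + Y\right) = - \frac{525}{2} - 3 Y$)
$Q{\left(-262 \right)} + \left(212006 - 220175\right) = \left(- \frac{525}{2} - -786\right) + \left(212006 - 220175\right) = \left(- \frac{525}{2} + 786\right) - 8169 = \frac{1047}{2} - 8169 = - \frac{15291}{2}$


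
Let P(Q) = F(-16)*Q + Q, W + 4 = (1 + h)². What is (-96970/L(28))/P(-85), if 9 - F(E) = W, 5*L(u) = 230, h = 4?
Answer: -9697/4301 ≈ -2.2546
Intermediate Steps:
W = 21 (W = -4 + (1 + 4)² = -4 + 5² = -4 + 25 = 21)
L(u) = 46 (L(u) = (⅕)*230 = 46)
F(E) = -12 (F(E) = 9 - 1*21 = 9 - 21 = -12)
P(Q) = -11*Q (P(Q) = -12*Q + Q = -11*Q)
(-96970/L(28))/P(-85) = (-96970/46)/((-11*(-85))) = -96970*1/46/935 = -48485/23*1/935 = -9697/4301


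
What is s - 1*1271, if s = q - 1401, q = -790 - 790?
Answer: -4252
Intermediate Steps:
q = -1580
s = -2981 (s = -1580 - 1401 = -2981)
s - 1*1271 = -2981 - 1*1271 = -2981 - 1271 = -4252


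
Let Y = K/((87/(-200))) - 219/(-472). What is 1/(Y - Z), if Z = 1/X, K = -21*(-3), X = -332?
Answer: -1136104/164008645 ≈ -0.0069271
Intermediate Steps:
K = 63
Z = -1/332 (Z = 1/(-332) = -1/332 ≈ -0.0030120)
Y = -1976049/13688 (Y = 63/((87/(-200))) - 219/(-472) = 63/((87*(-1/200))) - 219*(-1/472) = 63/(-87/200) + 219/472 = 63*(-200/87) + 219/472 = -4200/29 + 219/472 = -1976049/13688 ≈ -144.36)
1/(Y - Z) = 1/(-1976049/13688 - 1*(-1/332)) = 1/(-1976049/13688 + 1/332) = 1/(-164008645/1136104) = -1136104/164008645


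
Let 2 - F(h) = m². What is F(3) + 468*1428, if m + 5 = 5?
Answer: 668306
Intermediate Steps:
m = 0 (m = -5 + 5 = 0)
F(h) = 2 (F(h) = 2 - 1*0² = 2 - 1*0 = 2 + 0 = 2)
F(3) + 468*1428 = 2 + 468*1428 = 2 + 668304 = 668306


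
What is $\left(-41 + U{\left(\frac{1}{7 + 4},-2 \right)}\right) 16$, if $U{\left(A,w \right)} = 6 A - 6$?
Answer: $- \frac{8176}{11} \approx -743.27$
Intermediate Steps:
$U{\left(A,w \right)} = -6 + 6 A$
$\left(-41 + U{\left(\frac{1}{7 + 4},-2 \right)}\right) 16 = \left(-41 - \left(6 - \frac{6}{7 + 4}\right)\right) 16 = \left(-41 - \left(6 - \frac{6}{11}\right)\right) 16 = \left(-41 + \left(-6 + 6 \cdot \frac{1}{11}\right)\right) 16 = \left(-41 + \left(-6 + \frac{6}{11}\right)\right) 16 = \left(-41 - \frac{60}{11}\right) 16 = \left(- \frac{511}{11}\right) 16 = - \frac{8176}{11}$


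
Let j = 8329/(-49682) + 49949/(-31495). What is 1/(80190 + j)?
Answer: 1564734590/125473322884027 ≈ 1.2471e-5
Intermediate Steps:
j = -2743888073/1564734590 (j = 8329*(-1/49682) + 49949*(-1/31495) = -8329/49682 - 49949/31495 = -2743888073/1564734590 ≈ -1.7536)
1/(80190 + j) = 1/(80190 - 2743888073/1564734590) = 1/(125473322884027/1564734590) = 1564734590/125473322884027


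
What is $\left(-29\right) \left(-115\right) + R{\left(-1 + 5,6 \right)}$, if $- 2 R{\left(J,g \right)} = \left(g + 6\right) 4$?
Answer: $3311$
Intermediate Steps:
$R{\left(J,g \right)} = -12 - 2 g$ ($R{\left(J,g \right)} = - \frac{\left(g + 6\right) 4}{2} = - \frac{\left(6 + g\right) 4}{2} = - \frac{24 + 4 g}{2} = -12 - 2 g$)
$\left(-29\right) \left(-115\right) + R{\left(-1 + 5,6 \right)} = \left(-29\right) \left(-115\right) - 24 = 3335 - 24 = 3311$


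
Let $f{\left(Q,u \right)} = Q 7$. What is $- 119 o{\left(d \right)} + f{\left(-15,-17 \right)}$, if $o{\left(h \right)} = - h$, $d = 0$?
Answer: $-105$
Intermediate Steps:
$f{\left(Q,u \right)} = 7 Q$
$- 119 o{\left(d \right)} + f{\left(-15,-17 \right)} = - 119 \left(\left(-1\right) 0\right) + 7 \left(-15\right) = \left(-119\right) 0 - 105 = 0 - 105 = -105$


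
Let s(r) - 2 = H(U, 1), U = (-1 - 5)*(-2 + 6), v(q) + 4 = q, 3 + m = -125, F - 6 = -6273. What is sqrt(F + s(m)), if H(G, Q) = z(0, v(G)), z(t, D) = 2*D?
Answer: 7*I*sqrt(129) ≈ 79.505*I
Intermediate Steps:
F = -6267 (F = 6 - 6273 = -6267)
m = -128 (m = -3 - 125 = -128)
v(q) = -4 + q
U = -24 (U = -6*4 = -24)
H(G, Q) = -8 + 2*G (H(G, Q) = 2*(-4 + G) = -8 + 2*G)
s(r) = -54 (s(r) = 2 + (-8 + 2*(-24)) = 2 + (-8 - 48) = 2 - 56 = -54)
sqrt(F + s(m)) = sqrt(-6267 - 54) = sqrt(-6321) = 7*I*sqrt(129)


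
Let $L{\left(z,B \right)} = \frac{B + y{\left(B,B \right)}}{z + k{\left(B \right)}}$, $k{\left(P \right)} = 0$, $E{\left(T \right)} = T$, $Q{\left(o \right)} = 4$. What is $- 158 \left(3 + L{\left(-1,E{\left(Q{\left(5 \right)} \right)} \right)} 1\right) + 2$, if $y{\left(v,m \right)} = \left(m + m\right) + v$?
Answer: $2056$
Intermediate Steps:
$y{\left(v,m \right)} = v + 2 m$ ($y{\left(v,m \right)} = 2 m + v = v + 2 m$)
$L{\left(z,B \right)} = \frac{4 B}{z}$ ($L{\left(z,B \right)} = \frac{B + \left(B + 2 B\right)}{z + 0} = \frac{B + 3 B}{z} = \frac{4 B}{z}$)
$- 158 \left(3 + L{\left(-1,E{\left(Q{\left(5 \right)} \right)} \right)} 1\right) + 2 = - 158 \left(3 + 4 \cdot 4 \frac{1}{-1} \cdot 1\right) + 2 = - 158 \left(3 + 4 \cdot 4 \left(-1\right) 1\right) + 2 = - 158 \left(3 - 16\right) + 2 = \left(-158\right) \left(-13\right) + 2 = 2054 + 2 = 2056$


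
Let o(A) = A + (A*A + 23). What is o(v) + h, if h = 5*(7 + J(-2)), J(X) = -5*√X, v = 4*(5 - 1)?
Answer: 330 - 25*I*√2 ≈ 330.0 - 35.355*I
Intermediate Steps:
v = 16 (v = 4*4 = 16)
h = 35 - 25*I*√2 (h = 5*(7 - 5*I*√2) = 35 - 25*I*√2 ≈ 35.0 - 35.355*I)
o(A) = 23 + A + A² (o(A) = A + (A² + 23) = A + (23 + A²) = 23 + A + A²)
o(v) + h = (23 + 16 + 16²) + (35 - 25*I*√2) = (23 + 16 + 256) + (35 - 25*I*√2) = 295 + (35 - 25*I*√2) = 330 - 25*I*√2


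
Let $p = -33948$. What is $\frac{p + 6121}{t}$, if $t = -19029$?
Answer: $\frac{27827}{19029} \approx 1.4623$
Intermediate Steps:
$\frac{p + 6121}{t} = \frac{-33948 + 6121}{-19029} = \left(-27827\right) \left(- \frac{1}{19029}\right) = \frac{27827}{19029}$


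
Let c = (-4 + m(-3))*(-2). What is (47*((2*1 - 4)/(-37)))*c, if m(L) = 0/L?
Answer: 752/37 ≈ 20.324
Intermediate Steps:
m(L) = 0
c = 8 (c = (-4 + 0)*(-2) = -4*(-2) = 8)
(47*((2*1 - 4)/(-37)))*c = (47*((2*1 - 4)/(-37)))*8 = (47*((2 - 4)*(-1/37)))*8 = (47*(-2*(-1/37)))*8 = (47*(2/37))*8 = (94/37)*8 = 752/37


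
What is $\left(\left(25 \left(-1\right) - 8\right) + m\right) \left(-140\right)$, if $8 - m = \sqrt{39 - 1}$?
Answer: $3500 + 140 \sqrt{38} \approx 4363.0$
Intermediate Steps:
$m = 8 - \sqrt{38}$ ($m = 8 - \sqrt{39 - 1} = 8 - \sqrt{38} \approx 1.8356$)
$\left(\left(25 \left(-1\right) - 8\right) + m\right) \left(-140\right) = \left(\left(25 \left(-1\right) - 8\right) + \left(8 - \sqrt{38}\right)\right) \left(-140\right) = \left(\left(-25 - 8\right) + \left(8 - \sqrt{38}\right)\right) \left(-140\right) = \left(-33 + \left(8 - \sqrt{38}\right)\right) \left(-140\right) = \left(-25 - \sqrt{38}\right) \left(-140\right) = 3500 + 140 \sqrt{38}$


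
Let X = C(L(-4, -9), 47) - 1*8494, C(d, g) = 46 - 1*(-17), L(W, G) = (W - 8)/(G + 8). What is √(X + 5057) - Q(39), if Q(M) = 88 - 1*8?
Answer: -80 + I*√3374 ≈ -80.0 + 58.086*I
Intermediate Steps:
L(W, G) = (-8 + W)/(8 + G)
C(d, g) = 63 (C(d, g) = 46 + 17 = 63)
Q(M) = 80 (Q(M) = 88 - 8 = 80)
X = -8431 (X = 63 - 1*8494 = 63 - 8494 = -8431)
√(X + 5057) - Q(39) = √(-8431 + 5057) - 1*80 = √(-3374) - 80 = I*√3374 - 80 = -80 + I*√3374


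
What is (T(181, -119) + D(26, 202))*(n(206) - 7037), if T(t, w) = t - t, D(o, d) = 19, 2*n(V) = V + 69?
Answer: -262181/2 ≈ -1.3109e+5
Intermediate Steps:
n(V) = 69/2 + V/2 (n(V) = (V + 69)/2 = (69 + V)/2 = 69/2 + V/2)
T(t, w) = 0
(T(181, -119) + D(26, 202))*(n(206) - 7037) = (0 + 19)*((69/2 + (½)*206) - 7037) = 19*((69/2 + 103) - 7037) = 19*(275/2 - 7037) = 19*(-13799/2) = -262181/2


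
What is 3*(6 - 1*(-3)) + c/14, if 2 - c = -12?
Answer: 28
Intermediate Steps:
c = 14 (c = 2 - 1*(-12) = 2 + 12 = 14)
3*(6 - 1*(-3)) + c/14 = 3*(6 - 1*(-3)) + 14/14 = 3*(6 + 3) + 14*(1/14) = 3*9 + 1 = 27 + 1 = 28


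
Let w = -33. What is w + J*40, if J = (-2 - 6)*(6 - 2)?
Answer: -1313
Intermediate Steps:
J = -32 (J = -8*4 = -32)
w + J*40 = -33 - 32*40 = -33 - 1280 = -1313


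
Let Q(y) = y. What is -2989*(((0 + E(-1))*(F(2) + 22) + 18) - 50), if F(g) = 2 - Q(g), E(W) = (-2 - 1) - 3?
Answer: 490196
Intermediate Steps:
E(W) = -6 (E(W) = -3 - 3 = -6)
F(g) = 2 - g
-2989*(((0 + E(-1))*(F(2) + 22) + 18) - 50) = -2989*(((0 - 6)*((2 - 1*2) + 22) + 18) - 50) = -2989*((-6*((2 - 2) + 22) + 18) - 50) = -2989*((-6*(0 + 22) + 18) - 50) = -2989*((-6*22 + 18) - 50) = -2989*((-132 + 18) - 50) = -2989*(-114 - 50) = -2989*(-164) = 490196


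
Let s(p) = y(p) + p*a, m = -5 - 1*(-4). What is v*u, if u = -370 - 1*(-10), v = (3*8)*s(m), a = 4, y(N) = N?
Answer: 43200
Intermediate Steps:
m = -1 (m = -5 + 4 = -1)
s(p) = 5*p (s(p) = p + p*4 = p + 4*p = 5*p)
v = -120 (v = (3*8)*(5*(-1)) = 24*(-5) = -120)
u = -360 (u = -370 + 10 = -360)
v*u = -120*(-360) = 43200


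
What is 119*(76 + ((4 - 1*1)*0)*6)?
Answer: 9044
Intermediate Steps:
119*(76 + ((4 - 1*1)*0)*6) = 119*(76 + ((4 - 1)*0)*6) = 119*(76 + (3*0)*6) = 119*(76 + 0*6) = 119*(76 + 0) = 119*76 = 9044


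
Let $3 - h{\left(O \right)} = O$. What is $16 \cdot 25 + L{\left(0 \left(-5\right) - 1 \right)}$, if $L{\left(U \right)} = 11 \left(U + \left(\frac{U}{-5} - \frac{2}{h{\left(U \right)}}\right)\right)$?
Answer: $\frac{3857}{10} \approx 385.7$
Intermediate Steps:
$h{\left(O \right)} = 3 - O$
$L{\left(U \right)} = - \frac{22}{3 - U} + \frac{44 U}{5}$ ($L{\left(U \right)} = 11 \left(U + \left(\frac{U}{-5} - \frac{2}{3 - U}\right)\right) = 11 \left(U + \left(U \left(- \frac{1}{5}\right) - \frac{2}{3 - U}\right)\right) = 11 \left(U - \left(\frac{2}{3 - U} + \frac{U}{5}\right)\right) = 11 \left(- \frac{2}{3 - U} + \frac{4 U}{5}\right) = - \frac{22}{3 - U} + \frac{44 U}{5}$)
$16 \cdot 25 + L{\left(0 \left(-5\right) - 1 \right)} = 16 \cdot 25 + \frac{22 \left(5 + 2 \left(0 \left(-5\right) - 1\right) \left(-3 + \left(0 \left(-5\right) - 1\right)\right)\right)}{5 \left(-3 + \left(0 \left(-5\right) - 1\right)\right)} = 400 + \frac{22 \left(5 + 2 \left(0 - 1\right) \left(-3 + \left(0 - 1\right)\right)\right)}{5 \left(-3 + \left(0 - 1\right)\right)} = 400 + \frac{22 \left(5 + 2 \left(-1\right) \left(-3 - 1\right)\right)}{5 \left(-3 - 1\right)} = 400 + \frac{22 \left(5 + 2 \left(-1\right) \left(-4\right)\right)}{5 \left(-4\right)} = 400 + \frac{22}{5} \left(- \frac{1}{4}\right) \left(5 + 8\right) = 400 + \frac{22}{5} \left(- \frac{1}{4}\right) 13 = 400 - \frac{143}{10} = \frac{3857}{10}$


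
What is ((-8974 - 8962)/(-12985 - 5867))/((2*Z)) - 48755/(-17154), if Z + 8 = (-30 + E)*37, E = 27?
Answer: 9101878739/3206923146 ≈ 2.8382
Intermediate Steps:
Z = -119 (Z = -8 + (-30 + 27)*37 = -8 - 3*37 = -8 - 111 = -119)
((-8974 - 8962)/(-12985 - 5867))/((2*Z)) - 48755/(-17154) = ((-8974 - 8962)/(-12985 - 5867))/((2*(-119))) - 48755/(-17154) = -17936/(-18852)/(-238) - 48755*(-1/17154) = -17936*(-1/18852)*(-1/238) + 48755/17154 = (4484/4713)*(-1/238) + 48755/17154 = -2242/560847 + 48755/17154 = 9101878739/3206923146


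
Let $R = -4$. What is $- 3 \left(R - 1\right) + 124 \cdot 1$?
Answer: $139$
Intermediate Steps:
$- 3 \left(R - 1\right) + 124 \cdot 1 = - 3 \left(-4 - 1\right) + 124 \cdot 1 = \left(-3\right) \left(-5\right) + 124 = 15 + 124 = 139$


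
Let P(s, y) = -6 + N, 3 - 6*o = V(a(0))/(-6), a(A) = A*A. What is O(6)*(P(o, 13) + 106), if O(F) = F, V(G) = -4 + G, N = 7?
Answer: 642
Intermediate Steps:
a(A) = A²
o = 7/18 (o = ½ - (-4 + 0²)/(6*(-6)) = ½ - (-4 + 0)*(-1)/(6*6) = ½ - (-2)*(-1)/(3*6) = ½ - ⅙*⅔ = ½ - ⅑ = 7/18 ≈ 0.38889)
P(s, y) = 1 (P(s, y) = -6 + 7 = 1)
O(6)*(P(o, 13) + 106) = 6*(1 + 106) = 6*107 = 642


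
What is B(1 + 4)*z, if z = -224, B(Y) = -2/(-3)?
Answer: -448/3 ≈ -149.33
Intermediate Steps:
B(Y) = 2/3 (B(Y) = -2*(-1/3) = 2/3)
B(1 + 4)*z = (2/3)*(-224) = -448/3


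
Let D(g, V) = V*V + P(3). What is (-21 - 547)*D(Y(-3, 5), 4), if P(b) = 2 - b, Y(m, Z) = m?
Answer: -8520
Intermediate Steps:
D(g, V) = -1 + V² (D(g, V) = V*V + (2 - 1*3) = V² + (2 - 3) = V² - 1 = -1 + V²)
(-21 - 547)*D(Y(-3, 5), 4) = (-21 - 547)*(-1 + 4²) = -568*(-1 + 16) = -568*15 = -8520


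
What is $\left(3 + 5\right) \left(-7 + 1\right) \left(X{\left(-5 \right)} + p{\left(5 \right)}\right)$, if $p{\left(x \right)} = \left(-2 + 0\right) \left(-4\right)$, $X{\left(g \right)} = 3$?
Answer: $-528$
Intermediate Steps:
$p{\left(x \right)} = 8$ ($p{\left(x \right)} = \left(-2\right) \left(-4\right) = 8$)
$\left(3 + 5\right) \left(-7 + 1\right) \left(X{\left(-5 \right)} + p{\left(5 \right)}\right) = \left(3 + 5\right) \left(-7 + 1\right) \left(3 + 8\right) = 8 \left(-6\right) 11 = \left(-48\right) 11 = -528$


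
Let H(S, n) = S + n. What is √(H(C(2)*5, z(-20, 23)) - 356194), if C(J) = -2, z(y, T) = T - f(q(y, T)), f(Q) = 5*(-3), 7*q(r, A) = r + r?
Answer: 3*I*√39574 ≈ 596.8*I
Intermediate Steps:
q(r, A) = 2*r/7 (q(r, A) = (r + r)/7 = (2*r)/7 = 2*r/7)
f(Q) = -15
z(y, T) = 15 + T (z(y, T) = T - 1*(-15) = T + 15 = 15 + T)
√(H(C(2)*5, z(-20, 23)) - 356194) = √((-2*5 + (15 + 23)) - 356194) = √((-10 + 38) - 356194) = √(28 - 356194) = √(-356166) = 3*I*√39574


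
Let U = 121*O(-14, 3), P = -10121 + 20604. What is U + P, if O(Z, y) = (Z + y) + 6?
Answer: 9878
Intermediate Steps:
P = 10483
O(Z, y) = 6 + Z + y
U = -605 (U = 121*(6 - 14 + 3) = 121*(-5) = -605)
U + P = -605 + 10483 = 9878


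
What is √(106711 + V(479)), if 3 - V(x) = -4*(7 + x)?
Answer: 11*√898 ≈ 329.63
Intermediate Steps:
V(x) = 31 + 4*x (V(x) = 3 - (-4)*(7 + x) = 3 - (-28 - 4*x) = 3 + (28 + 4*x) = 31 + 4*x)
√(106711 + V(479)) = √(106711 + (31 + 4*479)) = √(106711 + (31 + 1916)) = √(106711 + 1947) = √108658 = 11*√898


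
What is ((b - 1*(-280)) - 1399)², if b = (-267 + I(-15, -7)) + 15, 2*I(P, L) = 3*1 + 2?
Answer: 7491169/4 ≈ 1.8728e+6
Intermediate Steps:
I(P, L) = 5/2 (I(P, L) = (3*1 + 2)/2 = (3 + 2)/2 = (½)*5 = 5/2)
b = -499/2 (b = (-267 + 5/2) + 15 = -529/2 + 15 = -499/2 ≈ -249.50)
((b - 1*(-280)) - 1399)² = ((-499/2 - 1*(-280)) - 1399)² = ((-499/2 + 280) - 1399)² = (61/2 - 1399)² = (-2737/2)² = 7491169/4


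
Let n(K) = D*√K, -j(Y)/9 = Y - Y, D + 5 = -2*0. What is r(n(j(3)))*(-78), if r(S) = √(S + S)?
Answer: 0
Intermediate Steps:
D = -5 (D = -5 - 2*0 = -5 + 0 = -5)
j(Y) = 0 (j(Y) = -9*(Y - Y) = -9*0 = 0)
n(K) = -5*√K
r(S) = √2*√S (r(S) = √(2*S) = √2*√S)
r(n(j(3)))*(-78) = (√2*√(-5*√0))*(-78) = (√2*√(-5*0))*(-78) = (√2*√0)*(-78) = (√2*0)*(-78) = 0*(-78) = 0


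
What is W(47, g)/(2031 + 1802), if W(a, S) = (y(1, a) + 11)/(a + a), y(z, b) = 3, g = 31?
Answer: 7/180151 ≈ 3.8856e-5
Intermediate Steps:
W(a, S) = 7/a (W(a, S) = (3 + 11)/(a + a) = 14/((2*a)) = 14*(1/(2*a)) = 7/a)
W(47, g)/(2031 + 1802) = (7/47)/(2031 + 1802) = (7*(1/47))/3833 = (7/47)*(1/3833) = 7/180151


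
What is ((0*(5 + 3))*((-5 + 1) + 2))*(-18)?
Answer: 0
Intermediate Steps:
((0*(5 + 3))*((-5 + 1) + 2))*(-18) = ((0*8)*(-4 + 2))*(-18) = (0*(-2))*(-18) = 0*(-18) = 0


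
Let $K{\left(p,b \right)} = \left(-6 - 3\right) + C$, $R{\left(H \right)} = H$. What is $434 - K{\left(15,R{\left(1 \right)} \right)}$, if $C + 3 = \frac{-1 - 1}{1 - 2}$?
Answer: $444$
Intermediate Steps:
$C = -1$ ($C = -3 + \frac{-1 - 1}{1 - 2} = -3 - \frac{2}{-1} = -3 - -2 = -3 + 2 = -1$)
$K{\left(p,b \right)} = -10$ ($K{\left(p,b \right)} = \left(-6 - 3\right) - 1 = -9 - 1 = -10$)
$434 - K{\left(15,R{\left(1 \right)} \right)} = 434 - -10 = 434 + 10 = 444$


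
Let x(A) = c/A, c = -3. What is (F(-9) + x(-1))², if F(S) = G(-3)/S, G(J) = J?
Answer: 100/9 ≈ 11.111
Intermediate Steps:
x(A) = -3/A
F(S) = -3/S
(F(-9) + x(-1))² = (-3/(-9) - 3/(-1))² = (-3*(-⅑) - 3*(-1))² = (⅓ + 3)² = (10/3)² = 100/9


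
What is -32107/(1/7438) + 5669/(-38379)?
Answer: -9165360610883/38379 ≈ -2.3881e+8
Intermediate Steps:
-32107/(1/7438) + 5669/(-38379) = -32107/1/7438 + 5669*(-1/38379) = -32107*7438 - 5669/38379 = -238811866 - 5669/38379 = -9165360610883/38379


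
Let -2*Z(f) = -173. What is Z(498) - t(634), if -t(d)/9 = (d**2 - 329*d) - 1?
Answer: 3480815/2 ≈ 1.7404e+6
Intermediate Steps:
Z(f) = 173/2 (Z(f) = -1/2*(-173) = 173/2)
t(d) = 9 - 9*d**2 + 2961*d (t(d) = -9*((d**2 - 329*d) - 1) = -9*(-1 + d**2 - 329*d) = 9 - 9*d**2 + 2961*d)
Z(498) - t(634) = 173/2 - (9 - 9*634**2 + 2961*634) = 173/2 - (9 - 9*401956 + 1877274) = 173/2 - (9 - 3617604 + 1877274) = 173/2 - 1*(-1740321) = 173/2 + 1740321 = 3480815/2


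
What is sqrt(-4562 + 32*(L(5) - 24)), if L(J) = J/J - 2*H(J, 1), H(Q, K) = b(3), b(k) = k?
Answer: 3*I*sqrt(610) ≈ 74.094*I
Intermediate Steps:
H(Q, K) = 3
L(J) = -5 (L(J) = J/J - 2*3 = 1 - 6 = -5)
sqrt(-4562 + 32*(L(5) - 24)) = sqrt(-4562 + 32*(-5 - 24)) = sqrt(-4562 + 32*(-29)) = sqrt(-4562 - 928) = sqrt(-5490) = 3*I*sqrt(610)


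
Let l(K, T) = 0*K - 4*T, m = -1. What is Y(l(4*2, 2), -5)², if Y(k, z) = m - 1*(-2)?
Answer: 1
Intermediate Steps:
l(K, T) = -4*T (l(K, T) = 0 - 4*T = -4*T)
Y(k, z) = 1 (Y(k, z) = -1 - 1*(-2) = -1 + 2 = 1)
Y(l(4*2, 2), -5)² = 1² = 1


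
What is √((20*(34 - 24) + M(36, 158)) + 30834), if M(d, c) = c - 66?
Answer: √31126 ≈ 176.43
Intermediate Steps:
M(d, c) = -66 + c
√((20*(34 - 24) + M(36, 158)) + 30834) = √((20*(34 - 24) + (-66 + 158)) + 30834) = √((20*10 + 92) + 30834) = √((200 + 92) + 30834) = √(292 + 30834) = √31126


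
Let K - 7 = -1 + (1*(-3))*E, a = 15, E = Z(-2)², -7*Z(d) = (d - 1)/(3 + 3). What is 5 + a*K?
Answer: 18575/196 ≈ 94.770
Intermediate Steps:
Z(d) = 1/42 - d/42 (Z(d) = -(d - 1)/(7*(3 + 3)) = -(-1 + d)/(7*6) = -(-⅙ + d/6)/7 = 1/42 - d/42)
E = 1/196 (E = (1/42 - 1/42*(-2))² = (1/42 + 1/21)² = (1/14)² = 1/196 ≈ 0.0051020)
K = 1173/196 (K = 7 + (-1 + (1*(-3))*(1/196)) = 7 + (-1 - 3*1/196) = 7 + (-1 - 3/196) = 7 - 199/196 = 1173/196 ≈ 5.9847)
5 + a*K = 5 + 15*(1173/196) = 5 + 17595/196 = 18575/196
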